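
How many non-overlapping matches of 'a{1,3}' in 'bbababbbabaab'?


Pattern 'a{1,3}' matches between 1 and 3 consecutive a's (greedy).
String: 'bbababbbabaab'
Finding runs of a's and applying greedy matching:
  Run at pos 2: 'a' (length 1)
  Run at pos 4: 'a' (length 1)
  Run at pos 8: 'a' (length 1)
  Run at pos 10: 'aa' (length 2)
Matches: ['a', 'a', 'a', 'aa']
Count: 4

4


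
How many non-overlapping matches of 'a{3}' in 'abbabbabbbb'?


Pattern 'a{3}' matches exactly 3 consecutive a's (greedy, non-overlapping).
String: 'abbabbabbbb'
Scanning for runs of a's:
  Run at pos 0: 'a' (length 1) -> 0 match(es)
  Run at pos 3: 'a' (length 1) -> 0 match(es)
  Run at pos 6: 'a' (length 1) -> 0 match(es)
Matches found: []
Total: 0

0


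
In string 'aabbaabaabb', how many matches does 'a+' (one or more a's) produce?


Pattern 'a+' matches one or more consecutive a's.
String: 'aabbaabaabb'
Scanning for runs of a:
  Match 1: 'aa' (length 2)
  Match 2: 'aa' (length 2)
  Match 3: 'aa' (length 2)
Total matches: 3

3


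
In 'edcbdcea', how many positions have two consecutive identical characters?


Looking for consecutive identical characters in 'edcbdcea':
  pos 0-1: 'e' vs 'd' -> different
  pos 1-2: 'd' vs 'c' -> different
  pos 2-3: 'c' vs 'b' -> different
  pos 3-4: 'b' vs 'd' -> different
  pos 4-5: 'd' vs 'c' -> different
  pos 5-6: 'c' vs 'e' -> different
  pos 6-7: 'e' vs 'a' -> different
Consecutive identical pairs: []
Count: 0

0


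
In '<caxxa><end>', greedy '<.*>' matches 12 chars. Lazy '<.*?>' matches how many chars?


Greedy '<.*>' tries to match as MUCH as possible.
Lazy '<.*?>' tries to match as LITTLE as possible.

String: '<caxxa><end>'
Greedy '<.*>' starts at first '<' and extends to the LAST '>': '<caxxa><end>' (12 chars)
Lazy '<.*?>' starts at first '<' and stops at the FIRST '>': '<caxxa>' (7 chars)

7


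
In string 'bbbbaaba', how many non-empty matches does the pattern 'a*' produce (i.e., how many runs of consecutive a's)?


Pattern 'a*' matches zero or more a's. We want non-empty runs of consecutive a's.
String: 'bbbbaaba'
Walking through the string to find runs of a's:
  Run 1: positions 4-5 -> 'aa'
  Run 2: positions 7-7 -> 'a'
Non-empty runs found: ['aa', 'a']
Count: 2

2


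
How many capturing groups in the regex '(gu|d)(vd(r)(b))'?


To count capturing groups, count each '(' that starts a group.
Pattern: '(gu|d)(vd(r)(b))'
Walking through the pattern:
  Position 0: '(' -> group #1
  Position 6: '(' -> group #2
  Position 9: '(' -> group #3
  Position 12: '(' -> group #4
Total capturing groups: 4

4


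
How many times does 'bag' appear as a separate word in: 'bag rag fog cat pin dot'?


Scanning each word for exact match 'bag':
  Word 1: 'bag' -> MATCH
  Word 2: 'rag' -> no
  Word 3: 'fog' -> no
  Word 4: 'cat' -> no
  Word 5: 'pin' -> no
  Word 6: 'dot' -> no
Total matches: 1

1


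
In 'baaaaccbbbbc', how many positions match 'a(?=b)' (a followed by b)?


Lookahead 'a(?=b)' matches 'a' only when followed by 'b'.
String: 'baaaaccbbbbc'
Checking each position where char is 'a':
  pos 1: 'a' -> no (next='a')
  pos 2: 'a' -> no (next='a')
  pos 3: 'a' -> no (next='a')
  pos 4: 'a' -> no (next='c')
Matching positions: []
Count: 0

0


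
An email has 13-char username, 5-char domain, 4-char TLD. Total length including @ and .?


An email address has format: username@domain.tld
Username length: 13
'@' character: 1
Domain length: 5
'.' character: 1
TLD length: 4
Total = 13 + 1 + 5 + 1 + 4 = 24

24


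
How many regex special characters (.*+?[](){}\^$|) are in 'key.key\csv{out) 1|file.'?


Regex special characters are: . * + ? [ ] ( ) { } \ ^ $ |
Scanning 'key.key\csv{out) 1|file.':
  pos 3: '.' -> SPECIAL
  pos 7: '\' -> SPECIAL
  pos 11: '{' -> SPECIAL
  pos 15: ')' -> SPECIAL
  pos 18: '|' -> SPECIAL
  pos 23: '.' -> SPECIAL
Special chars found: ['.', '\\', '{', ')', '|', '.']
Total: 6

6


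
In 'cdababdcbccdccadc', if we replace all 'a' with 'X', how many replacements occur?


re.sub('a', 'X', text) replaces every occurrence of 'a' with 'X'.
Text: 'cdababdcbccdccadc'
Scanning for 'a':
  pos 2: 'a' -> replacement #1
  pos 4: 'a' -> replacement #2
  pos 14: 'a' -> replacement #3
Total replacements: 3

3


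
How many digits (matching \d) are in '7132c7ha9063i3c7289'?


\d matches any digit 0-9.
Scanning '7132c7ha9063i3c7289':
  pos 0: '7' -> DIGIT
  pos 1: '1' -> DIGIT
  pos 2: '3' -> DIGIT
  pos 3: '2' -> DIGIT
  pos 5: '7' -> DIGIT
  pos 8: '9' -> DIGIT
  pos 9: '0' -> DIGIT
  pos 10: '6' -> DIGIT
  pos 11: '3' -> DIGIT
  pos 13: '3' -> DIGIT
  pos 15: '7' -> DIGIT
  pos 16: '2' -> DIGIT
  pos 17: '8' -> DIGIT
  pos 18: '9' -> DIGIT
Digits found: ['7', '1', '3', '2', '7', '9', '0', '6', '3', '3', '7', '2', '8', '9']
Total: 14

14


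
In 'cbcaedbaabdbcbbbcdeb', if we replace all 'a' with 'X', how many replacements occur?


re.sub('a', 'X', text) replaces every occurrence of 'a' with 'X'.
Text: 'cbcaedbaabdbcbbbcdeb'
Scanning for 'a':
  pos 3: 'a' -> replacement #1
  pos 7: 'a' -> replacement #2
  pos 8: 'a' -> replacement #3
Total replacements: 3

3


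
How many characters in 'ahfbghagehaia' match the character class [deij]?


Character class [deij] matches any of: {d, e, i, j}
Scanning string 'ahfbghagehaia' character by character:
  pos 0: 'a' -> no
  pos 1: 'h' -> no
  pos 2: 'f' -> no
  pos 3: 'b' -> no
  pos 4: 'g' -> no
  pos 5: 'h' -> no
  pos 6: 'a' -> no
  pos 7: 'g' -> no
  pos 8: 'e' -> MATCH
  pos 9: 'h' -> no
  pos 10: 'a' -> no
  pos 11: 'i' -> MATCH
  pos 12: 'a' -> no
Total matches: 2

2


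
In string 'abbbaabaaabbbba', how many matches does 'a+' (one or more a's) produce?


Pattern 'a+' matches one or more consecutive a's.
String: 'abbbaabaaabbbba'
Scanning for runs of a:
  Match 1: 'a' (length 1)
  Match 2: 'aa' (length 2)
  Match 3: 'aaa' (length 3)
  Match 4: 'a' (length 1)
Total matches: 4

4


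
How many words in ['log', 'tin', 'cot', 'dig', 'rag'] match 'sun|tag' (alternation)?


Alternation 'sun|tag' matches either 'sun' or 'tag'.
Checking each word:
  'log' -> no
  'tin' -> no
  'cot' -> no
  'dig' -> no
  'rag' -> no
Matches: []
Count: 0

0


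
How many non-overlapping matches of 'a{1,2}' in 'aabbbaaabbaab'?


Pattern 'a{1,2}' matches between 1 and 2 consecutive a's (greedy).
String: 'aabbbaaabbaab'
Finding runs of a's and applying greedy matching:
  Run at pos 0: 'aa' (length 2)
  Run at pos 5: 'aaa' (length 3)
  Run at pos 10: 'aa' (length 2)
Matches: ['aa', 'aa', 'a', 'aa']
Count: 4

4


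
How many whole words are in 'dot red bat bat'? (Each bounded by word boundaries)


Word boundaries (\b) mark the start/end of each word.
Text: 'dot red bat bat'
Splitting by whitespace:
  Word 1: 'dot'
  Word 2: 'red'
  Word 3: 'bat'
  Word 4: 'bat'
Total whole words: 4

4


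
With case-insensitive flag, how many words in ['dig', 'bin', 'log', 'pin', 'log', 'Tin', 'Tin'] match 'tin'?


Case-insensitive matching: compare each word's lowercase form to 'tin'.
  'dig' -> lower='dig' -> no
  'bin' -> lower='bin' -> no
  'log' -> lower='log' -> no
  'pin' -> lower='pin' -> no
  'log' -> lower='log' -> no
  'Tin' -> lower='tin' -> MATCH
  'Tin' -> lower='tin' -> MATCH
Matches: ['Tin', 'Tin']
Count: 2

2


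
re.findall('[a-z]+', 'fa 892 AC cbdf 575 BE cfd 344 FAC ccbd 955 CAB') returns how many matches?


Pattern '[a-z]+' finds one or more lowercase letters.
Text: 'fa 892 AC cbdf 575 BE cfd 344 FAC ccbd 955 CAB'
Scanning for matches:
  Match 1: 'fa'
  Match 2: 'cbdf'
  Match 3: 'cfd'
  Match 4: 'ccbd'
Total matches: 4

4


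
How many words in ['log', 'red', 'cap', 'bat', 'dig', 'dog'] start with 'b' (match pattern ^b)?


Pattern ^b anchors to start of word. Check which words begin with 'b':
  'log' -> no
  'red' -> no
  'cap' -> no
  'bat' -> MATCH (starts with 'b')
  'dig' -> no
  'dog' -> no
Matching words: ['bat']
Count: 1

1


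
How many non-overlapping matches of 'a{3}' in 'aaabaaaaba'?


Pattern 'a{3}' matches exactly 3 consecutive a's (greedy, non-overlapping).
String: 'aaabaaaaba'
Scanning for runs of a's:
  Run at pos 0: 'aaa' (length 3) -> 1 match(es)
  Run at pos 4: 'aaaa' (length 4) -> 1 match(es)
  Run at pos 9: 'a' (length 1) -> 0 match(es)
Matches found: ['aaa', 'aaa']
Total: 2

2


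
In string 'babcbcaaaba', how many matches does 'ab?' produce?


Pattern 'ab?' matches 'a' optionally followed by 'b'.
String: 'babcbcaaaba'
Scanning left to right for 'a' then checking next char:
  Match 1: 'ab' (a followed by b)
  Match 2: 'a' (a not followed by b)
  Match 3: 'a' (a not followed by b)
  Match 4: 'ab' (a followed by b)
  Match 5: 'a' (a not followed by b)
Total matches: 5

5


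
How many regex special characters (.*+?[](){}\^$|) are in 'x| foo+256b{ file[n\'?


Regex special characters are: . * + ? [ ] ( ) { } \ ^ $ |
Scanning 'x| foo+256b{ file[n\':
  pos 1: '|' -> SPECIAL
  pos 6: '+' -> SPECIAL
  pos 11: '{' -> SPECIAL
  pos 17: '[' -> SPECIAL
  pos 19: '\' -> SPECIAL
Special chars found: ['|', '+', '{', '[', '\\']
Total: 5

5


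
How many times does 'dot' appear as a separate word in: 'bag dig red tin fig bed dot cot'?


Scanning each word for exact match 'dot':
  Word 1: 'bag' -> no
  Word 2: 'dig' -> no
  Word 3: 'red' -> no
  Word 4: 'tin' -> no
  Word 5: 'fig' -> no
  Word 6: 'bed' -> no
  Word 7: 'dot' -> MATCH
  Word 8: 'cot' -> no
Total matches: 1

1


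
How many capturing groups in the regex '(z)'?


To count capturing groups, count each '(' that starts a group.
Pattern: '(z)'
Walking through the pattern:
  Position 0: '(' -> group #1
Total capturing groups: 1

1


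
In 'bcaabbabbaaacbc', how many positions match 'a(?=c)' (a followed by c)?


Lookahead 'a(?=c)' matches 'a' only when followed by 'c'.
String: 'bcaabbabbaaacbc'
Checking each position where char is 'a':
  pos 2: 'a' -> no (next='a')
  pos 3: 'a' -> no (next='b')
  pos 6: 'a' -> no (next='b')
  pos 9: 'a' -> no (next='a')
  pos 10: 'a' -> no (next='a')
  pos 11: 'a' -> MATCH (next='c')
Matching positions: [11]
Count: 1

1


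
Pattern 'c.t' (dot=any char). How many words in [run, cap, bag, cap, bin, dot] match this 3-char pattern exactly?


Pattern 'c.t' means: starts with 'c', any single char, ends with 't'.
Checking each word (must be exactly 3 chars):
  'run' (len=3): no
  'cap' (len=3): no
  'bag' (len=3): no
  'cap' (len=3): no
  'bin' (len=3): no
  'dot' (len=3): no
Matching words: []
Total: 0

0


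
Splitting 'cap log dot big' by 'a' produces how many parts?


Splitting by 'a' breaks the string at each occurrence of the separator.
Text: 'cap log dot big'
Parts after split:
  Part 1: 'c'
  Part 2: 'p log dot big'
Total parts: 2

2


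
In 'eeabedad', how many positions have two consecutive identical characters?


Looking for consecutive identical characters in 'eeabedad':
  pos 0-1: 'e' vs 'e' -> MATCH ('ee')
  pos 1-2: 'e' vs 'a' -> different
  pos 2-3: 'a' vs 'b' -> different
  pos 3-4: 'b' vs 'e' -> different
  pos 4-5: 'e' vs 'd' -> different
  pos 5-6: 'd' vs 'a' -> different
  pos 6-7: 'a' vs 'd' -> different
Consecutive identical pairs: ['ee']
Count: 1

1


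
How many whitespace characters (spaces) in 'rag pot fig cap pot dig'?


\s matches whitespace characters (spaces, tabs, etc.).
Text: 'rag pot fig cap pot dig'
This text has 6 words separated by spaces.
Number of spaces = number of words - 1 = 6 - 1 = 5

5


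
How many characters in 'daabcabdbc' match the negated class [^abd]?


Negated class [^abd] matches any char NOT in {a, b, d}
Scanning 'daabcabdbc':
  pos 0: 'd' -> no (excluded)
  pos 1: 'a' -> no (excluded)
  pos 2: 'a' -> no (excluded)
  pos 3: 'b' -> no (excluded)
  pos 4: 'c' -> MATCH
  pos 5: 'a' -> no (excluded)
  pos 6: 'b' -> no (excluded)
  pos 7: 'd' -> no (excluded)
  pos 8: 'b' -> no (excluded)
  pos 9: 'c' -> MATCH
Total matches: 2

2


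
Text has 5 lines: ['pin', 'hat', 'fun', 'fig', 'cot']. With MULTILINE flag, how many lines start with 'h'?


With MULTILINE flag, ^ matches the start of each line.
Lines: ['pin', 'hat', 'fun', 'fig', 'cot']
Checking which lines start with 'h':
  Line 1: 'pin' -> no
  Line 2: 'hat' -> MATCH
  Line 3: 'fun' -> no
  Line 4: 'fig' -> no
  Line 5: 'cot' -> no
Matching lines: ['hat']
Count: 1

1


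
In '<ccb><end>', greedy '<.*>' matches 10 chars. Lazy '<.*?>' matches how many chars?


Greedy '<.*>' tries to match as MUCH as possible.
Lazy '<.*?>' tries to match as LITTLE as possible.

String: '<ccb><end>'
Greedy '<.*>' starts at first '<' and extends to the LAST '>': '<ccb><end>' (10 chars)
Lazy '<.*?>' starts at first '<' and stops at the FIRST '>': '<ccb>' (5 chars)

5


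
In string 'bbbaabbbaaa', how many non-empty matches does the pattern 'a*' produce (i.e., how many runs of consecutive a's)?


Pattern 'a*' matches zero or more a's. We want non-empty runs of consecutive a's.
String: 'bbbaabbbaaa'
Walking through the string to find runs of a's:
  Run 1: positions 3-4 -> 'aa'
  Run 2: positions 8-10 -> 'aaa'
Non-empty runs found: ['aa', 'aaa']
Count: 2

2


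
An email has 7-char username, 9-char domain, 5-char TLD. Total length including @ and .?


An email address has format: username@domain.tld
Username length: 7
'@' character: 1
Domain length: 9
'.' character: 1
TLD length: 5
Total = 7 + 1 + 9 + 1 + 5 = 23

23


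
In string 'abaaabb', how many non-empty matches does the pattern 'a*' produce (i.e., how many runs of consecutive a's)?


Pattern 'a*' matches zero or more a's. We want non-empty runs of consecutive a's.
String: 'abaaabb'
Walking through the string to find runs of a's:
  Run 1: positions 0-0 -> 'a'
  Run 2: positions 2-4 -> 'aaa'
Non-empty runs found: ['a', 'aaa']
Count: 2

2


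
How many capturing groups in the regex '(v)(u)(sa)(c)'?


To count capturing groups, count each '(' that starts a group.
Pattern: '(v)(u)(sa)(c)'
Walking through the pattern:
  Position 0: '(' -> group #1
  Position 3: '(' -> group #2
  Position 6: '(' -> group #3
  Position 10: '(' -> group #4
Total capturing groups: 4

4


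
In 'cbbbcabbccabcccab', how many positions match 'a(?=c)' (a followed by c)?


Lookahead 'a(?=c)' matches 'a' only when followed by 'c'.
String: 'cbbbcabbccabcccab'
Checking each position where char is 'a':
  pos 5: 'a' -> no (next='b')
  pos 10: 'a' -> no (next='b')
  pos 15: 'a' -> no (next='b')
Matching positions: []
Count: 0

0


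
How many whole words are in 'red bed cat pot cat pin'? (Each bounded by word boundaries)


Word boundaries (\b) mark the start/end of each word.
Text: 'red bed cat pot cat pin'
Splitting by whitespace:
  Word 1: 'red'
  Word 2: 'bed'
  Word 3: 'cat'
  Word 4: 'pot'
  Word 5: 'cat'
  Word 6: 'pin'
Total whole words: 6

6


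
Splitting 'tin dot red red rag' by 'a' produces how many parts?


Splitting by 'a' breaks the string at each occurrence of the separator.
Text: 'tin dot red red rag'
Parts after split:
  Part 1: 'tin dot red red r'
  Part 2: 'g'
Total parts: 2

2


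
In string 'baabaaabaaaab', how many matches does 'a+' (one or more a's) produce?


Pattern 'a+' matches one or more consecutive a's.
String: 'baabaaabaaaab'
Scanning for runs of a:
  Match 1: 'aa' (length 2)
  Match 2: 'aaa' (length 3)
  Match 3: 'aaaa' (length 4)
Total matches: 3

3


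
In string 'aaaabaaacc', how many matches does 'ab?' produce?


Pattern 'ab?' matches 'a' optionally followed by 'b'.
String: 'aaaabaaacc'
Scanning left to right for 'a' then checking next char:
  Match 1: 'a' (a not followed by b)
  Match 2: 'a' (a not followed by b)
  Match 3: 'a' (a not followed by b)
  Match 4: 'ab' (a followed by b)
  Match 5: 'a' (a not followed by b)
  Match 6: 'a' (a not followed by b)
  Match 7: 'a' (a not followed by b)
Total matches: 7

7


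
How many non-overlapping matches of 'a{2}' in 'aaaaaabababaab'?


Pattern 'a{2}' matches exactly 2 consecutive a's (greedy, non-overlapping).
String: 'aaaaaabababaab'
Scanning for runs of a's:
  Run at pos 0: 'aaaaaa' (length 6) -> 3 match(es)
  Run at pos 7: 'a' (length 1) -> 0 match(es)
  Run at pos 9: 'a' (length 1) -> 0 match(es)
  Run at pos 11: 'aa' (length 2) -> 1 match(es)
Matches found: ['aa', 'aa', 'aa', 'aa']
Total: 4

4


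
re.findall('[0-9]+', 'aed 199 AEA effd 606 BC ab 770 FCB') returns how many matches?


Pattern '[0-9]+' finds one or more digits.
Text: 'aed 199 AEA effd 606 BC ab 770 FCB'
Scanning for matches:
  Match 1: '199'
  Match 2: '606'
  Match 3: '770'
Total matches: 3

3


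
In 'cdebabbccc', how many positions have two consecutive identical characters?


Looking for consecutive identical characters in 'cdebabbccc':
  pos 0-1: 'c' vs 'd' -> different
  pos 1-2: 'd' vs 'e' -> different
  pos 2-3: 'e' vs 'b' -> different
  pos 3-4: 'b' vs 'a' -> different
  pos 4-5: 'a' vs 'b' -> different
  pos 5-6: 'b' vs 'b' -> MATCH ('bb')
  pos 6-7: 'b' vs 'c' -> different
  pos 7-8: 'c' vs 'c' -> MATCH ('cc')
  pos 8-9: 'c' vs 'c' -> MATCH ('cc')
Consecutive identical pairs: ['bb', 'cc', 'cc']
Count: 3

3


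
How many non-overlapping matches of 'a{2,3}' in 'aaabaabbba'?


Pattern 'a{2,3}' matches between 2 and 3 consecutive a's (greedy).
String: 'aaabaabbba'
Finding runs of a's and applying greedy matching:
  Run at pos 0: 'aaa' (length 3)
  Run at pos 4: 'aa' (length 2)
  Run at pos 9: 'a' (length 1)
Matches: ['aaa', 'aa']
Count: 2

2


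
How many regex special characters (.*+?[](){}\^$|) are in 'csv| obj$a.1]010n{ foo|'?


Regex special characters are: . * + ? [ ] ( ) { } \ ^ $ |
Scanning 'csv| obj$a.1]010n{ foo|':
  pos 3: '|' -> SPECIAL
  pos 8: '$' -> SPECIAL
  pos 10: '.' -> SPECIAL
  pos 12: ']' -> SPECIAL
  pos 17: '{' -> SPECIAL
  pos 22: '|' -> SPECIAL
Special chars found: ['|', '$', '.', ']', '{', '|']
Total: 6

6


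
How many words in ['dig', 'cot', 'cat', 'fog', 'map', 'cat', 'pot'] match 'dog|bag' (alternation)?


Alternation 'dog|bag' matches either 'dog' or 'bag'.
Checking each word:
  'dig' -> no
  'cot' -> no
  'cat' -> no
  'fog' -> no
  'map' -> no
  'cat' -> no
  'pot' -> no
Matches: []
Count: 0

0


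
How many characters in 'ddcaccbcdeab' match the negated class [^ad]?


Negated class [^ad] matches any char NOT in {a, d}
Scanning 'ddcaccbcdeab':
  pos 0: 'd' -> no (excluded)
  pos 1: 'd' -> no (excluded)
  pos 2: 'c' -> MATCH
  pos 3: 'a' -> no (excluded)
  pos 4: 'c' -> MATCH
  pos 5: 'c' -> MATCH
  pos 6: 'b' -> MATCH
  pos 7: 'c' -> MATCH
  pos 8: 'd' -> no (excluded)
  pos 9: 'e' -> MATCH
  pos 10: 'a' -> no (excluded)
  pos 11: 'b' -> MATCH
Total matches: 7

7


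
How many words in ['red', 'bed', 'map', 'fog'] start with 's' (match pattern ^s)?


Pattern ^s anchors to start of word. Check which words begin with 's':
  'red' -> no
  'bed' -> no
  'map' -> no
  'fog' -> no
Matching words: []
Count: 0

0


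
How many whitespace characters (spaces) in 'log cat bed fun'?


\s matches whitespace characters (spaces, tabs, etc.).
Text: 'log cat bed fun'
This text has 4 words separated by spaces.
Number of spaces = number of words - 1 = 4 - 1 = 3

3


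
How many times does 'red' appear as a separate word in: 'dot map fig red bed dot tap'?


Scanning each word for exact match 'red':
  Word 1: 'dot' -> no
  Word 2: 'map' -> no
  Word 3: 'fig' -> no
  Word 4: 'red' -> MATCH
  Word 5: 'bed' -> no
  Word 6: 'dot' -> no
  Word 7: 'tap' -> no
Total matches: 1

1


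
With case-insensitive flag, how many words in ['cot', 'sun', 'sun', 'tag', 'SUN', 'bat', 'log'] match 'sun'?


Case-insensitive matching: compare each word's lowercase form to 'sun'.
  'cot' -> lower='cot' -> no
  'sun' -> lower='sun' -> MATCH
  'sun' -> lower='sun' -> MATCH
  'tag' -> lower='tag' -> no
  'SUN' -> lower='sun' -> MATCH
  'bat' -> lower='bat' -> no
  'log' -> lower='log' -> no
Matches: ['sun', 'sun', 'SUN']
Count: 3

3


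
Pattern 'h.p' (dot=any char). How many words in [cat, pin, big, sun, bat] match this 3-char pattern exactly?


Pattern 'h.p' means: starts with 'h', any single char, ends with 'p'.
Checking each word (must be exactly 3 chars):
  'cat' (len=3): no
  'pin' (len=3): no
  'big' (len=3): no
  'sun' (len=3): no
  'bat' (len=3): no
Matching words: []
Total: 0

0


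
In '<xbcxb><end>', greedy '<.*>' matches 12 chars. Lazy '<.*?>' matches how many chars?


Greedy '<.*>' tries to match as MUCH as possible.
Lazy '<.*?>' tries to match as LITTLE as possible.

String: '<xbcxb><end>'
Greedy '<.*>' starts at first '<' and extends to the LAST '>': '<xbcxb><end>' (12 chars)
Lazy '<.*?>' starts at first '<' and stops at the FIRST '>': '<xbcxb>' (7 chars)

7


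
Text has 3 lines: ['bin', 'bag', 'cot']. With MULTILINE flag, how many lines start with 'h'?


With MULTILINE flag, ^ matches the start of each line.
Lines: ['bin', 'bag', 'cot']
Checking which lines start with 'h':
  Line 1: 'bin' -> no
  Line 2: 'bag' -> no
  Line 3: 'cot' -> no
Matching lines: []
Count: 0

0


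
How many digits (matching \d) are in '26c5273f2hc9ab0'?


\d matches any digit 0-9.
Scanning '26c5273f2hc9ab0':
  pos 0: '2' -> DIGIT
  pos 1: '6' -> DIGIT
  pos 3: '5' -> DIGIT
  pos 4: '2' -> DIGIT
  pos 5: '7' -> DIGIT
  pos 6: '3' -> DIGIT
  pos 8: '2' -> DIGIT
  pos 11: '9' -> DIGIT
  pos 14: '0' -> DIGIT
Digits found: ['2', '6', '5', '2', '7', '3', '2', '9', '0']
Total: 9

9


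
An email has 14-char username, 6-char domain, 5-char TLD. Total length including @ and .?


An email address has format: username@domain.tld
Username length: 14
'@' character: 1
Domain length: 6
'.' character: 1
TLD length: 5
Total = 14 + 1 + 6 + 1 + 5 = 27

27


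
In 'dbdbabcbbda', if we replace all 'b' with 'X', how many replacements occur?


re.sub('b', 'X', text) replaces every occurrence of 'b' with 'X'.
Text: 'dbdbabcbbda'
Scanning for 'b':
  pos 1: 'b' -> replacement #1
  pos 3: 'b' -> replacement #2
  pos 5: 'b' -> replacement #3
  pos 7: 'b' -> replacement #4
  pos 8: 'b' -> replacement #5
Total replacements: 5

5


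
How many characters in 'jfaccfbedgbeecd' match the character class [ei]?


Character class [ei] matches any of: {e, i}
Scanning string 'jfaccfbedgbeecd' character by character:
  pos 0: 'j' -> no
  pos 1: 'f' -> no
  pos 2: 'a' -> no
  pos 3: 'c' -> no
  pos 4: 'c' -> no
  pos 5: 'f' -> no
  pos 6: 'b' -> no
  pos 7: 'e' -> MATCH
  pos 8: 'd' -> no
  pos 9: 'g' -> no
  pos 10: 'b' -> no
  pos 11: 'e' -> MATCH
  pos 12: 'e' -> MATCH
  pos 13: 'c' -> no
  pos 14: 'd' -> no
Total matches: 3

3


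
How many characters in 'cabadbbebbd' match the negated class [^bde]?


Negated class [^bde] matches any char NOT in {b, d, e}
Scanning 'cabadbbebbd':
  pos 0: 'c' -> MATCH
  pos 1: 'a' -> MATCH
  pos 2: 'b' -> no (excluded)
  pos 3: 'a' -> MATCH
  pos 4: 'd' -> no (excluded)
  pos 5: 'b' -> no (excluded)
  pos 6: 'b' -> no (excluded)
  pos 7: 'e' -> no (excluded)
  pos 8: 'b' -> no (excluded)
  pos 9: 'b' -> no (excluded)
  pos 10: 'd' -> no (excluded)
Total matches: 3

3


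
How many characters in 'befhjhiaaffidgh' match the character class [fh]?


Character class [fh] matches any of: {f, h}
Scanning string 'befhjhiaaffidgh' character by character:
  pos 0: 'b' -> no
  pos 1: 'e' -> no
  pos 2: 'f' -> MATCH
  pos 3: 'h' -> MATCH
  pos 4: 'j' -> no
  pos 5: 'h' -> MATCH
  pos 6: 'i' -> no
  pos 7: 'a' -> no
  pos 8: 'a' -> no
  pos 9: 'f' -> MATCH
  pos 10: 'f' -> MATCH
  pos 11: 'i' -> no
  pos 12: 'd' -> no
  pos 13: 'g' -> no
  pos 14: 'h' -> MATCH
Total matches: 6

6


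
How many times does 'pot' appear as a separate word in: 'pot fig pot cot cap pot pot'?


Scanning each word for exact match 'pot':
  Word 1: 'pot' -> MATCH
  Word 2: 'fig' -> no
  Word 3: 'pot' -> MATCH
  Word 4: 'cot' -> no
  Word 5: 'cap' -> no
  Word 6: 'pot' -> MATCH
  Word 7: 'pot' -> MATCH
Total matches: 4

4


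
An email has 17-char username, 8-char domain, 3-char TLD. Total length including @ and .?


An email address has format: username@domain.tld
Username length: 17
'@' character: 1
Domain length: 8
'.' character: 1
TLD length: 3
Total = 17 + 1 + 8 + 1 + 3 = 30

30


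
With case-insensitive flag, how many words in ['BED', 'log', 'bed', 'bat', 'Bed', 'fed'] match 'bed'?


Case-insensitive matching: compare each word's lowercase form to 'bed'.
  'BED' -> lower='bed' -> MATCH
  'log' -> lower='log' -> no
  'bed' -> lower='bed' -> MATCH
  'bat' -> lower='bat' -> no
  'Bed' -> lower='bed' -> MATCH
  'fed' -> lower='fed' -> no
Matches: ['BED', 'bed', 'Bed']
Count: 3

3


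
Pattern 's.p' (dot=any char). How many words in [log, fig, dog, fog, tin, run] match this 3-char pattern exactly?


Pattern 's.p' means: starts with 's', any single char, ends with 'p'.
Checking each word (must be exactly 3 chars):
  'log' (len=3): no
  'fig' (len=3): no
  'dog' (len=3): no
  'fog' (len=3): no
  'tin' (len=3): no
  'run' (len=3): no
Matching words: []
Total: 0

0


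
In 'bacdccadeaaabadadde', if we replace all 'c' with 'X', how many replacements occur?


re.sub('c', 'X', text) replaces every occurrence of 'c' with 'X'.
Text: 'bacdccadeaaabadadde'
Scanning for 'c':
  pos 2: 'c' -> replacement #1
  pos 4: 'c' -> replacement #2
  pos 5: 'c' -> replacement #3
Total replacements: 3

3


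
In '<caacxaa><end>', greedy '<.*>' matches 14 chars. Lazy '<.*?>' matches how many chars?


Greedy '<.*>' tries to match as MUCH as possible.
Lazy '<.*?>' tries to match as LITTLE as possible.

String: '<caacxaa><end>'
Greedy '<.*>' starts at first '<' and extends to the LAST '>': '<caacxaa><end>' (14 chars)
Lazy '<.*?>' starts at first '<' and stops at the FIRST '>': '<caacxaa>' (9 chars)

9


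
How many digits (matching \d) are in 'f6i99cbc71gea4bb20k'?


\d matches any digit 0-9.
Scanning 'f6i99cbc71gea4bb20k':
  pos 1: '6' -> DIGIT
  pos 3: '9' -> DIGIT
  pos 4: '9' -> DIGIT
  pos 8: '7' -> DIGIT
  pos 9: '1' -> DIGIT
  pos 13: '4' -> DIGIT
  pos 16: '2' -> DIGIT
  pos 17: '0' -> DIGIT
Digits found: ['6', '9', '9', '7', '1', '4', '2', '0']
Total: 8

8


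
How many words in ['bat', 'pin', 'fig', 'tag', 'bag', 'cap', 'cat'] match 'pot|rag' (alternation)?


Alternation 'pot|rag' matches either 'pot' or 'rag'.
Checking each word:
  'bat' -> no
  'pin' -> no
  'fig' -> no
  'tag' -> no
  'bag' -> no
  'cap' -> no
  'cat' -> no
Matches: []
Count: 0

0


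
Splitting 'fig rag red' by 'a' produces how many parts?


Splitting by 'a' breaks the string at each occurrence of the separator.
Text: 'fig rag red'
Parts after split:
  Part 1: 'fig r'
  Part 2: 'g red'
Total parts: 2

2


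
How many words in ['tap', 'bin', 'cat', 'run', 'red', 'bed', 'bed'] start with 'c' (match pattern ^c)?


Pattern ^c anchors to start of word. Check which words begin with 'c':
  'tap' -> no
  'bin' -> no
  'cat' -> MATCH (starts with 'c')
  'run' -> no
  'red' -> no
  'bed' -> no
  'bed' -> no
Matching words: ['cat']
Count: 1

1


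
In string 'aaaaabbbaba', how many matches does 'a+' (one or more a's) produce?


Pattern 'a+' matches one or more consecutive a's.
String: 'aaaaabbbaba'
Scanning for runs of a:
  Match 1: 'aaaaa' (length 5)
  Match 2: 'a' (length 1)
  Match 3: 'a' (length 1)
Total matches: 3

3


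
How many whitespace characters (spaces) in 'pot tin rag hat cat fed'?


\s matches whitespace characters (spaces, tabs, etc.).
Text: 'pot tin rag hat cat fed'
This text has 6 words separated by spaces.
Number of spaces = number of words - 1 = 6 - 1 = 5

5


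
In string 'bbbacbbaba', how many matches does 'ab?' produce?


Pattern 'ab?' matches 'a' optionally followed by 'b'.
String: 'bbbacbbaba'
Scanning left to right for 'a' then checking next char:
  Match 1: 'a' (a not followed by b)
  Match 2: 'ab' (a followed by b)
  Match 3: 'a' (a not followed by b)
Total matches: 3

3


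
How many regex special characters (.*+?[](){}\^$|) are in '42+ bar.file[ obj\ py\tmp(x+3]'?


Regex special characters are: . * + ? [ ] ( ) { } \ ^ $ |
Scanning '42+ bar.file[ obj\ py\tmp(x+3]':
  pos 2: '+' -> SPECIAL
  pos 7: '.' -> SPECIAL
  pos 12: '[' -> SPECIAL
  pos 17: '\' -> SPECIAL
  pos 21: '\' -> SPECIAL
  pos 25: '(' -> SPECIAL
  pos 27: '+' -> SPECIAL
  pos 29: ']' -> SPECIAL
Special chars found: ['+', '.', '[', '\\', '\\', '(', '+', ']']
Total: 8

8


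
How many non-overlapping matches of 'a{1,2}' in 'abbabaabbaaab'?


Pattern 'a{1,2}' matches between 1 and 2 consecutive a's (greedy).
String: 'abbabaabbaaab'
Finding runs of a's and applying greedy matching:
  Run at pos 0: 'a' (length 1)
  Run at pos 3: 'a' (length 1)
  Run at pos 5: 'aa' (length 2)
  Run at pos 9: 'aaa' (length 3)
Matches: ['a', 'a', 'aa', 'aa', 'a']
Count: 5

5


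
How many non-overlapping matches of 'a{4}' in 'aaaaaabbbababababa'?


Pattern 'a{4}' matches exactly 4 consecutive a's (greedy, non-overlapping).
String: 'aaaaaabbbababababa'
Scanning for runs of a's:
  Run at pos 0: 'aaaaaa' (length 6) -> 1 match(es)
  Run at pos 9: 'a' (length 1) -> 0 match(es)
  Run at pos 11: 'a' (length 1) -> 0 match(es)
  Run at pos 13: 'a' (length 1) -> 0 match(es)
  Run at pos 15: 'a' (length 1) -> 0 match(es)
  Run at pos 17: 'a' (length 1) -> 0 match(es)
Matches found: ['aaaa']
Total: 1

1


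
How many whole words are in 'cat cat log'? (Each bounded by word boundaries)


Word boundaries (\b) mark the start/end of each word.
Text: 'cat cat log'
Splitting by whitespace:
  Word 1: 'cat'
  Word 2: 'cat'
  Word 3: 'log'
Total whole words: 3

3


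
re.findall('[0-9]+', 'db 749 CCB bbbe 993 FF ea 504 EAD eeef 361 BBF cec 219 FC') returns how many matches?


Pattern '[0-9]+' finds one or more digits.
Text: 'db 749 CCB bbbe 993 FF ea 504 EAD eeef 361 BBF cec 219 FC'
Scanning for matches:
  Match 1: '749'
  Match 2: '993'
  Match 3: '504'
  Match 4: '361'
  Match 5: '219'
Total matches: 5

5


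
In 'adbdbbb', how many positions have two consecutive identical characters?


Looking for consecutive identical characters in 'adbdbbb':
  pos 0-1: 'a' vs 'd' -> different
  pos 1-2: 'd' vs 'b' -> different
  pos 2-3: 'b' vs 'd' -> different
  pos 3-4: 'd' vs 'b' -> different
  pos 4-5: 'b' vs 'b' -> MATCH ('bb')
  pos 5-6: 'b' vs 'b' -> MATCH ('bb')
Consecutive identical pairs: ['bb', 'bb']
Count: 2

2


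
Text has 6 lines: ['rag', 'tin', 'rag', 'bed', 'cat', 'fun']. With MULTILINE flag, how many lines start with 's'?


With MULTILINE flag, ^ matches the start of each line.
Lines: ['rag', 'tin', 'rag', 'bed', 'cat', 'fun']
Checking which lines start with 's':
  Line 1: 'rag' -> no
  Line 2: 'tin' -> no
  Line 3: 'rag' -> no
  Line 4: 'bed' -> no
  Line 5: 'cat' -> no
  Line 6: 'fun' -> no
Matching lines: []
Count: 0

0


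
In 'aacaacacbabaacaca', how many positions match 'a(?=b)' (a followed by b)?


Lookahead 'a(?=b)' matches 'a' only when followed by 'b'.
String: 'aacaacacbabaacaca'
Checking each position where char is 'a':
  pos 0: 'a' -> no (next='a')
  pos 1: 'a' -> no (next='c')
  pos 3: 'a' -> no (next='a')
  pos 4: 'a' -> no (next='c')
  pos 6: 'a' -> no (next='c')
  pos 9: 'a' -> MATCH (next='b')
  pos 11: 'a' -> no (next='a')
  pos 12: 'a' -> no (next='c')
  pos 14: 'a' -> no (next='c')
Matching positions: [9]
Count: 1

1


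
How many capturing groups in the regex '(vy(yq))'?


To count capturing groups, count each '(' that starts a group.
Pattern: '(vy(yq))'
Walking through the pattern:
  Position 0: '(' -> group #1
  Position 3: '(' -> group #2
Total capturing groups: 2

2


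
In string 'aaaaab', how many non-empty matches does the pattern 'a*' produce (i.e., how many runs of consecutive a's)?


Pattern 'a*' matches zero or more a's. We want non-empty runs of consecutive a's.
String: 'aaaaab'
Walking through the string to find runs of a's:
  Run 1: positions 0-4 -> 'aaaaa'
Non-empty runs found: ['aaaaa']
Count: 1

1


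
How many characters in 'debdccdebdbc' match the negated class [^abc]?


Negated class [^abc] matches any char NOT in {a, b, c}
Scanning 'debdccdebdbc':
  pos 0: 'd' -> MATCH
  pos 1: 'e' -> MATCH
  pos 2: 'b' -> no (excluded)
  pos 3: 'd' -> MATCH
  pos 4: 'c' -> no (excluded)
  pos 5: 'c' -> no (excluded)
  pos 6: 'd' -> MATCH
  pos 7: 'e' -> MATCH
  pos 8: 'b' -> no (excluded)
  pos 9: 'd' -> MATCH
  pos 10: 'b' -> no (excluded)
  pos 11: 'c' -> no (excluded)
Total matches: 6

6


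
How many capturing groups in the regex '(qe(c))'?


To count capturing groups, count each '(' that starts a group.
Pattern: '(qe(c))'
Walking through the pattern:
  Position 0: '(' -> group #1
  Position 3: '(' -> group #2
Total capturing groups: 2

2


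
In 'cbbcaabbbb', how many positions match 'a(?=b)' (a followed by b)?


Lookahead 'a(?=b)' matches 'a' only when followed by 'b'.
String: 'cbbcaabbbb'
Checking each position where char is 'a':
  pos 4: 'a' -> no (next='a')
  pos 5: 'a' -> MATCH (next='b')
Matching positions: [5]
Count: 1

1


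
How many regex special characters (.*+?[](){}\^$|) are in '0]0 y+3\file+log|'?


Regex special characters are: . * + ? [ ] ( ) { } \ ^ $ |
Scanning '0]0 y+3\file+log|':
  pos 1: ']' -> SPECIAL
  pos 5: '+' -> SPECIAL
  pos 7: '\' -> SPECIAL
  pos 12: '+' -> SPECIAL
  pos 16: '|' -> SPECIAL
Special chars found: [']', '+', '\\', '+', '|']
Total: 5

5


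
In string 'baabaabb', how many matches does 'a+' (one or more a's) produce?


Pattern 'a+' matches one or more consecutive a's.
String: 'baabaabb'
Scanning for runs of a:
  Match 1: 'aa' (length 2)
  Match 2: 'aa' (length 2)
Total matches: 2

2


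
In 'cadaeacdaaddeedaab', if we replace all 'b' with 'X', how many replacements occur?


re.sub('b', 'X', text) replaces every occurrence of 'b' with 'X'.
Text: 'cadaeacdaaddeedaab'
Scanning for 'b':
  pos 17: 'b' -> replacement #1
Total replacements: 1

1


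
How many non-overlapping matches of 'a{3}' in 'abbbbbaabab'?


Pattern 'a{3}' matches exactly 3 consecutive a's (greedy, non-overlapping).
String: 'abbbbbaabab'
Scanning for runs of a's:
  Run at pos 0: 'a' (length 1) -> 0 match(es)
  Run at pos 6: 'aa' (length 2) -> 0 match(es)
  Run at pos 9: 'a' (length 1) -> 0 match(es)
Matches found: []
Total: 0

0


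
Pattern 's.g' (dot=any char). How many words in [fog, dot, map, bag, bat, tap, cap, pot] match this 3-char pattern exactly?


Pattern 's.g' means: starts with 's', any single char, ends with 'g'.
Checking each word (must be exactly 3 chars):
  'fog' (len=3): no
  'dot' (len=3): no
  'map' (len=3): no
  'bag' (len=3): no
  'bat' (len=3): no
  'tap' (len=3): no
  'cap' (len=3): no
  'pot' (len=3): no
Matching words: []
Total: 0

0


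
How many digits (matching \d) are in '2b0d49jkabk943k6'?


\d matches any digit 0-9.
Scanning '2b0d49jkabk943k6':
  pos 0: '2' -> DIGIT
  pos 2: '0' -> DIGIT
  pos 4: '4' -> DIGIT
  pos 5: '9' -> DIGIT
  pos 11: '9' -> DIGIT
  pos 12: '4' -> DIGIT
  pos 13: '3' -> DIGIT
  pos 15: '6' -> DIGIT
Digits found: ['2', '0', '4', '9', '9', '4', '3', '6']
Total: 8

8


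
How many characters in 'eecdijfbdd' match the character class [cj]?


Character class [cj] matches any of: {c, j}
Scanning string 'eecdijfbdd' character by character:
  pos 0: 'e' -> no
  pos 1: 'e' -> no
  pos 2: 'c' -> MATCH
  pos 3: 'd' -> no
  pos 4: 'i' -> no
  pos 5: 'j' -> MATCH
  pos 6: 'f' -> no
  pos 7: 'b' -> no
  pos 8: 'd' -> no
  pos 9: 'd' -> no
Total matches: 2

2


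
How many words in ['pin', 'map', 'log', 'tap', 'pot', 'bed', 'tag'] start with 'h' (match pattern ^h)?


Pattern ^h anchors to start of word. Check which words begin with 'h':
  'pin' -> no
  'map' -> no
  'log' -> no
  'tap' -> no
  'pot' -> no
  'bed' -> no
  'tag' -> no
Matching words: []
Count: 0

0


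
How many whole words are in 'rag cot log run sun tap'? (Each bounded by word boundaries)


Word boundaries (\b) mark the start/end of each word.
Text: 'rag cot log run sun tap'
Splitting by whitespace:
  Word 1: 'rag'
  Word 2: 'cot'
  Word 3: 'log'
  Word 4: 'run'
  Word 5: 'sun'
  Word 6: 'tap'
Total whole words: 6

6


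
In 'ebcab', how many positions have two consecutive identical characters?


Looking for consecutive identical characters in 'ebcab':
  pos 0-1: 'e' vs 'b' -> different
  pos 1-2: 'b' vs 'c' -> different
  pos 2-3: 'c' vs 'a' -> different
  pos 3-4: 'a' vs 'b' -> different
Consecutive identical pairs: []
Count: 0

0


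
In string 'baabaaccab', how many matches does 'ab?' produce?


Pattern 'ab?' matches 'a' optionally followed by 'b'.
String: 'baabaaccab'
Scanning left to right for 'a' then checking next char:
  Match 1: 'a' (a not followed by b)
  Match 2: 'ab' (a followed by b)
  Match 3: 'a' (a not followed by b)
  Match 4: 'a' (a not followed by b)
  Match 5: 'ab' (a followed by b)
Total matches: 5

5


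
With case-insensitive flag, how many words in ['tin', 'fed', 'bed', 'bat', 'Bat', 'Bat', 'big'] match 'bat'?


Case-insensitive matching: compare each word's lowercase form to 'bat'.
  'tin' -> lower='tin' -> no
  'fed' -> lower='fed' -> no
  'bed' -> lower='bed' -> no
  'bat' -> lower='bat' -> MATCH
  'Bat' -> lower='bat' -> MATCH
  'Bat' -> lower='bat' -> MATCH
  'big' -> lower='big' -> no
Matches: ['bat', 'Bat', 'Bat']
Count: 3

3


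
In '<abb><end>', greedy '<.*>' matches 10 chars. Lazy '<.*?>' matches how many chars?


Greedy '<.*>' tries to match as MUCH as possible.
Lazy '<.*?>' tries to match as LITTLE as possible.

String: '<abb><end>'
Greedy '<.*>' starts at first '<' and extends to the LAST '>': '<abb><end>' (10 chars)
Lazy '<.*?>' starts at first '<' and stops at the FIRST '>': '<abb>' (5 chars)

5


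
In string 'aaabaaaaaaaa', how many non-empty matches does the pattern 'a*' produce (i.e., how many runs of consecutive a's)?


Pattern 'a*' matches zero or more a's. We want non-empty runs of consecutive a's.
String: 'aaabaaaaaaaa'
Walking through the string to find runs of a's:
  Run 1: positions 0-2 -> 'aaa'
  Run 2: positions 4-11 -> 'aaaaaaaa'
Non-empty runs found: ['aaa', 'aaaaaaaa']
Count: 2

2


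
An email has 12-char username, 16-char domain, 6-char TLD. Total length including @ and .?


An email address has format: username@domain.tld
Username length: 12
'@' character: 1
Domain length: 16
'.' character: 1
TLD length: 6
Total = 12 + 1 + 16 + 1 + 6 = 36

36


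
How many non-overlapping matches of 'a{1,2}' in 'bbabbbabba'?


Pattern 'a{1,2}' matches between 1 and 2 consecutive a's (greedy).
String: 'bbabbbabba'
Finding runs of a's and applying greedy matching:
  Run at pos 2: 'a' (length 1)
  Run at pos 6: 'a' (length 1)
  Run at pos 9: 'a' (length 1)
Matches: ['a', 'a', 'a']
Count: 3

3


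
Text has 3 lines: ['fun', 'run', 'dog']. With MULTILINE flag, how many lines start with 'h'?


With MULTILINE flag, ^ matches the start of each line.
Lines: ['fun', 'run', 'dog']
Checking which lines start with 'h':
  Line 1: 'fun' -> no
  Line 2: 'run' -> no
  Line 3: 'dog' -> no
Matching lines: []
Count: 0

0


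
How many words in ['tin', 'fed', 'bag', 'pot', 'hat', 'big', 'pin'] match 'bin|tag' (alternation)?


Alternation 'bin|tag' matches either 'bin' or 'tag'.
Checking each word:
  'tin' -> no
  'fed' -> no
  'bag' -> no
  'pot' -> no
  'hat' -> no
  'big' -> no
  'pin' -> no
Matches: []
Count: 0

0


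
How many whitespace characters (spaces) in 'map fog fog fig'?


\s matches whitespace characters (spaces, tabs, etc.).
Text: 'map fog fog fig'
This text has 4 words separated by spaces.
Number of spaces = number of words - 1 = 4 - 1 = 3

3


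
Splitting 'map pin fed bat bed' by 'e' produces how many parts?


Splitting by 'e' breaks the string at each occurrence of the separator.
Text: 'map pin fed bat bed'
Parts after split:
  Part 1: 'map pin f'
  Part 2: 'd bat b'
  Part 3: 'd'
Total parts: 3

3


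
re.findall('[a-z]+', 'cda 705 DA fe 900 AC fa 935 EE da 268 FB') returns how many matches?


Pattern '[a-z]+' finds one or more lowercase letters.
Text: 'cda 705 DA fe 900 AC fa 935 EE da 268 FB'
Scanning for matches:
  Match 1: 'cda'
  Match 2: 'fe'
  Match 3: 'fa'
  Match 4: 'da'
Total matches: 4

4


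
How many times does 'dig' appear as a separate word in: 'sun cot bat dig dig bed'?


Scanning each word for exact match 'dig':
  Word 1: 'sun' -> no
  Word 2: 'cot' -> no
  Word 3: 'bat' -> no
  Word 4: 'dig' -> MATCH
  Word 5: 'dig' -> MATCH
  Word 6: 'bed' -> no
Total matches: 2

2
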